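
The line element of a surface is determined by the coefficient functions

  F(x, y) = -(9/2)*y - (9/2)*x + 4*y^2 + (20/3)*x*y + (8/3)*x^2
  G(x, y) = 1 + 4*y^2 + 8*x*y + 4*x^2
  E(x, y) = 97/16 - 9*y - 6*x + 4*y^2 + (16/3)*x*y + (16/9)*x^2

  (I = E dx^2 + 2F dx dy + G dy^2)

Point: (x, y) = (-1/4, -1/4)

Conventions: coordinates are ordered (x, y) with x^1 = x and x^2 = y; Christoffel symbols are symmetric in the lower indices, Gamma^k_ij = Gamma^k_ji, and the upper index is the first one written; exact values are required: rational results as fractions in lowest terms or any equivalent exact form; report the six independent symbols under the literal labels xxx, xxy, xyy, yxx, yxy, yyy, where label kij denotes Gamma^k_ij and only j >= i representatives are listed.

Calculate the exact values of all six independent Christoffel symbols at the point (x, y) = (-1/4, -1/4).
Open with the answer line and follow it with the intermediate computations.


Answer: Gamma_xxx = -592/1657, Gamma_xxy = -888/1657, Gamma_xyy = -888/1657, Gamma_yxx = -192/1657, Gamma_yxy = -288/1657, Gamma_yyy = -288/1657

E = 1513/144, F = 37/12, G = 2 at the point
E_x = -74/9, E_y = -37/3, F_x = -15/2, F_y = -49/6, G_x = -4, G_y = -4
EG - F^2 = 1657/144;  g^inv = (144/1657) * [[2, -37/12], [-37/12, 1513/144]]
first-kind symbols [ij,l] = (1/2)(d_i g_jl + d_j g_il - d_l g_ij): [xx,x] = E_x/2 = -37/9, [xx,y] = F_x - E_y/2 = -4/3, [xy,x] = E_y/2 = -37/6, [xy,y] = G_x/2 = -2, [yy,x] = F_y - G_x/2 = -37/6, [yy,y] = G_y/2 = -2
Gamma^x_ij = (G*[ij,x] - F*[ij,y])/(EG - F^2), Gamma^y_ij = (E*[ij,y] - F*[ij,x])/(EG - F^2)


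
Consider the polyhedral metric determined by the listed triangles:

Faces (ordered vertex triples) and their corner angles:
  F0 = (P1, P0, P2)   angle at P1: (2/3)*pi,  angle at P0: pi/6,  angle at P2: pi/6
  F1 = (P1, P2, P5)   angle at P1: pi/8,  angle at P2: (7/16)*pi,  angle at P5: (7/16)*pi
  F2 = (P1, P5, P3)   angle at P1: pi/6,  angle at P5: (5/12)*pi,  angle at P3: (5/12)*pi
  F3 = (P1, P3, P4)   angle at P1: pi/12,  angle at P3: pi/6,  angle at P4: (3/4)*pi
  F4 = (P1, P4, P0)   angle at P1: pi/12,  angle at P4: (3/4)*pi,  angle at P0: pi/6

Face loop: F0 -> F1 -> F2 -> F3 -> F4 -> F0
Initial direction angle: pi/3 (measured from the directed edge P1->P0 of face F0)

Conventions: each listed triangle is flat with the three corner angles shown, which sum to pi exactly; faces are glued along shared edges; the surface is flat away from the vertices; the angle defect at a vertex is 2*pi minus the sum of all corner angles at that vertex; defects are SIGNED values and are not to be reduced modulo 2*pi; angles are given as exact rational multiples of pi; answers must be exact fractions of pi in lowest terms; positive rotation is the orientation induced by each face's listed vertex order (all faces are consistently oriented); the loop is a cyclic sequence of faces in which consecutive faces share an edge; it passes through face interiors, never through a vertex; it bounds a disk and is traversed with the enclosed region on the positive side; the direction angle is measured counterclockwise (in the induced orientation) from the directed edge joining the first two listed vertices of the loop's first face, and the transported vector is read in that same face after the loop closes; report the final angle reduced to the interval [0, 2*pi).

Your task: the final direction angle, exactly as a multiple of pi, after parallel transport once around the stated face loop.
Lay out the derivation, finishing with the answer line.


enclosed vertex P1: corner angles sum to (9/8)*pi, defect = 2*pi - (9/8)*pi = (7/8)*pi
final direction = starting direction + enclosed defect total, reduced mod 2*pi (induced orientation)
final angle = pi/3 + (7/8)*pi = (29/24)*pi (mod 2*pi)

Answer: final direction angle = (29/24)*pi


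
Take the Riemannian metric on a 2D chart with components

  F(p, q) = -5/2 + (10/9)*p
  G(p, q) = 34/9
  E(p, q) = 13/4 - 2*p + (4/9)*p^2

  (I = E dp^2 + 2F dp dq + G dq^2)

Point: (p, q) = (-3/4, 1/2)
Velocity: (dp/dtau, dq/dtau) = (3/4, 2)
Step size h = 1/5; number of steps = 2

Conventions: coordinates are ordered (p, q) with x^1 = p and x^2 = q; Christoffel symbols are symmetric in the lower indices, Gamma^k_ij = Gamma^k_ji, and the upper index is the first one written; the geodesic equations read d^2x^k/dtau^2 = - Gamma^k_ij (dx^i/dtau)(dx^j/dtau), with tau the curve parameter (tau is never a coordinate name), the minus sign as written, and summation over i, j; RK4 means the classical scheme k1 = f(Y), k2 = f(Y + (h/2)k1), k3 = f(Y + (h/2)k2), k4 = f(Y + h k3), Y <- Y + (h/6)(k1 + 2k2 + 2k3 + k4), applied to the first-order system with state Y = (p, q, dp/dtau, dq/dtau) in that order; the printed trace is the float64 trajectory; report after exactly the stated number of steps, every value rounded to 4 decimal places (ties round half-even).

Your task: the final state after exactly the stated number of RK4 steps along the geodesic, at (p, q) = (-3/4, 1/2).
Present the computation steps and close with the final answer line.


f(Y) = (dp/dtau, dq/dtau, -Gamma^p_ij Y'^i Y'^j, -Gamma^q_ij Y'^i Y'^j) with the Gammas evaluated at the stage position; h = 0.200000; intermediate values shown to 6 dp
step 0: p = -0.7500, q = 0.5000, dp/dtau = 0.7500, dq/dtau = 2.0000
step 1:
  k1: at (p, q) = (-0.750000, 0.500000), (dp/dtau, dq/dtau) = (0.750000, 2.000000); Gamma_ppp = -0.171429, Gamma_ppq = 0.000000, Gamma_pqq = 0.000000, Gamma_qpp = 0.142857, Gamma_qpq = 0.000000, Gamma_qqq = 0.000000; k1 = (0.750000, 2.000000, 0.096429, -0.080357)
  k2: at (p, q) = (-0.675000, 0.700000), (dp/dtau, dq/dtau) = (0.759643, 1.991964); Gamma_ppp = -0.171498, Gamma_ppq = 0.000000, Gamma_pqq = 0.000000, Gamma_qpp = 0.146579, Gamma_qpq = 0.000000, Gamma_qqq = 0.000000; k2 = (0.759643, 1.991964, 0.098964, -0.084585)
  k3: at (p, q) = (-0.674036, 0.699196), (dp/dtau, dq/dtau) = (0.759896, 1.991542); Gamma_ppp = -0.171498, Gamma_ppq = 0.000000, Gamma_pqq = 0.000000, Gamma_qpp = 0.146628, Gamma_qpq = 0.000000, Gamma_qqq = 0.000000; k3 = (0.759896, 1.991542, 0.099030, -0.084669)
  k4: at (p, q) = (-0.598021, 0.898308), (dp/dtau, dq/dtau) = (0.769806, 1.983066); Gamma_ppp = -0.171452, Gamma_ppq = 0.000000, Gamma_pqq = 0.000000, Gamma_qpp = 0.150501, Gamma_qpq = 0.000000, Gamma_qqq = 0.000000; k4 = (0.769806, 1.983066, 0.101602, -0.089187)
  Y <- Y + (h/6)(k1 + 2k2 + 2k3 + k4): p = -0.5980, q = 0.8983, dp/dtau = 0.7698, dq/dtau = 1.9831
step 2:
  k1: at (p, q) = (-0.598037, 0.898336), (dp/dtau, dq/dtau) = (0.769801, 1.983065); Gamma_ppp = -0.171452, Gamma_ppq = 0.000000, Gamma_pqq = 0.000000, Gamma_qpp = 0.150500, Gamma_qpq = 0.000000, Gamma_qqq = 0.000000; k1 = (0.769801, 1.983065, 0.101601, -0.089185)
  k2: at (p, q) = (-0.521057, 1.096642), (dp/dtau, dq/dtau) = (0.779961, 1.974146); Gamma_ppp = -0.171277, Gamma_ppq = 0.000000, Gamma_pqq = 0.000000, Gamma_qpp = 0.154524, Gamma_qpq = 0.000000, Gamma_qqq = 0.000000; k2 = (0.779961, 1.974146, 0.104195, -0.094003)
  k3: at (p, q) = (-0.520041, 1.095751), (dp/dtau, dq/dtau) = (0.780220, 1.973665); Gamma_ppp = -0.171274, Gamma_ppq = 0.000000, Gamma_pqq = 0.000000, Gamma_qpp = 0.154577, Gamma_qpq = 0.000000, Gamma_qqq = 0.000000; k3 = (0.780220, 1.973665, 0.104262, -0.094098)
  k4: at (p, q) = (-0.441993, 1.293069), (dp/dtau, dq/dtau) = (0.790653, 1.964245); Gamma_ppp = -0.170955, Gamma_ppq = 0.000000, Gamma_pqq = 0.000000, Gamma_qpp = 0.158762, Gamma_qpq = 0.000000, Gamma_qqq = 0.000000; k4 = (0.790653, 1.964245, 0.106869, -0.099247)
  Y <- Y + (h/6)(k1 + 2k2 + 2k3 + k4): p = -0.4420, q = 1.2931, dp/dtau = 0.7906, dq/dtau = 1.9642

Answer: p = -0.4420, q = 1.2931, dp/dtau = 0.7906, dq/dtau = 1.9642


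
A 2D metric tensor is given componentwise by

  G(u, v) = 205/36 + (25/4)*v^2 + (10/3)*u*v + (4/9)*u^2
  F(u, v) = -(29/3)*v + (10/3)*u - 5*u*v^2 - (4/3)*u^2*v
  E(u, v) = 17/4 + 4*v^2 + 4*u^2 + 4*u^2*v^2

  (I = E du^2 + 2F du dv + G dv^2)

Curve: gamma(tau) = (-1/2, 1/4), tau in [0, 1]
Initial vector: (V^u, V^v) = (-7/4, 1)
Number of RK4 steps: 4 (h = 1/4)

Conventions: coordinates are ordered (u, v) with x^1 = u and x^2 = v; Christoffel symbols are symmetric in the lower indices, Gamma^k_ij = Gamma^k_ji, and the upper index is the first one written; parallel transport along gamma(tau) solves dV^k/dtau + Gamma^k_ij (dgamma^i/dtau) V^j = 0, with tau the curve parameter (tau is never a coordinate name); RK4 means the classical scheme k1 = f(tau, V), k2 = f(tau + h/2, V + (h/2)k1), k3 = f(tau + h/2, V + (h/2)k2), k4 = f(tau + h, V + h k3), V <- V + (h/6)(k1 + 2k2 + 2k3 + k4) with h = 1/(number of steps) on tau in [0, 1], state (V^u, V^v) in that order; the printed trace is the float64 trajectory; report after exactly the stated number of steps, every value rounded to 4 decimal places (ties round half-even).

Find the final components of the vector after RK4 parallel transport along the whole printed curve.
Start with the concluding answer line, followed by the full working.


Answer: V^u = -1.7500, V^v = 1.0000

gamma'(tau) = (0, 0); f(tau, V)^k = -Gamma^k_ij(gamma(tau)) gamma'^i(tau) V^j; h = 1/4; intermediate values shown to 6 dp
curve data and Christoffel symbols at the stage parameters:
  tau = 0.000000: gamma = (-0.500000, 0.250000), gamma' = (0.000000, 0.000000); Gamma_uuu = -0.239207, Gamma_uuv = 0.498235, Gamma_uvv = -3.035790, Gamma_vuu = 0.198087, Gamma_vuv = 0.379370, Gamma_vvv = -1.980377
  tau = 0.125000: gamma = (-0.500000, 0.250000), gamma' = (0.000000, 0.000000); Gamma_uuu = -0.239207, Gamma_uuv = 0.498235, Gamma_uvv = -3.035790, Gamma_vuu = 0.198087, Gamma_vuv = 0.379370, Gamma_vvv = -1.980377
  tau = 0.250000: gamma = (-0.500000, 0.250000), gamma' = (0.000000, 0.000000); Gamma_uuu = -0.239207, Gamma_uuv = 0.498235, Gamma_uvv = -3.035790, Gamma_vuu = 0.198087, Gamma_vuv = 0.379370, Gamma_vvv = -1.980377
  tau = 0.375000: gamma = (-0.500000, 0.250000), gamma' = (0.000000, 0.000000); Gamma_uuu = -0.239207, Gamma_uuv = 0.498235, Gamma_uvv = -3.035790, Gamma_vuu = 0.198087, Gamma_vuv = 0.379370, Gamma_vvv = -1.980377
  tau = 0.500000: gamma = (-0.500000, 0.250000), gamma' = (0.000000, 0.000000); Gamma_uuu = -0.239207, Gamma_uuv = 0.498235, Gamma_uvv = -3.035790, Gamma_vuu = 0.198087, Gamma_vuv = 0.379370, Gamma_vvv = -1.980377
  tau = 0.625000: gamma = (-0.500000, 0.250000), gamma' = (0.000000, 0.000000); Gamma_uuu = -0.239207, Gamma_uuv = 0.498235, Gamma_uvv = -3.035790, Gamma_vuu = 0.198087, Gamma_vuv = 0.379370, Gamma_vvv = -1.980377
  tau = 0.750000: gamma = (-0.500000, 0.250000), gamma' = (0.000000, 0.000000); Gamma_uuu = -0.239207, Gamma_uuv = 0.498235, Gamma_uvv = -3.035790, Gamma_vuu = 0.198087, Gamma_vuv = 0.379370, Gamma_vvv = -1.980377
  tau = 0.875000: gamma = (-0.500000, 0.250000), gamma' = (0.000000, 0.000000); Gamma_uuu = -0.239207, Gamma_uuv = 0.498235, Gamma_uvv = -3.035790, Gamma_vuu = 0.198087, Gamma_vuv = 0.379370, Gamma_vvv = -1.980377
  tau = 1.000000: gamma = (-0.500000, 0.250000), gamma' = (0.000000, 0.000000); Gamma_uuu = -0.239207, Gamma_uuv = 0.498235, Gamma_uvv = -3.035790, Gamma_vuu = 0.198087, Gamma_vuv = 0.379370, Gamma_vvv = -1.980377
step 0: V^u = -1.7500, V^v = 1.0000
step 1: k1 = (0.000000, 0.000000), k2 = (0.000000, 0.000000), k3 = (0.000000, 0.000000), k4 = (0.000000, 0.000000); V <- V + (h/6)(k1 + 2k2 + 2k3 + k4): V^u = -1.7500, V^v = 1.0000
step 2: k1 = (0.000000, 0.000000), k2 = (0.000000, 0.000000), k3 = (0.000000, 0.000000), k4 = (0.000000, 0.000000); V <- V + (h/6)(k1 + 2k2 + 2k3 + k4): V^u = -1.7500, V^v = 1.0000
step 3: k1 = (0.000000, 0.000000), k2 = (0.000000, 0.000000), k3 = (0.000000, 0.000000), k4 = (0.000000, 0.000000); V <- V + (h/6)(k1 + 2k2 + 2k3 + k4): V^u = -1.7500, V^v = 1.0000
step 4: k1 = (0.000000, 0.000000), k2 = (0.000000, 0.000000), k3 = (0.000000, 0.000000), k4 = (0.000000, 0.000000); V <- V + (h/6)(k1 + 2k2 + 2k3 + k4): V^u = -1.7500, V^v = 1.0000


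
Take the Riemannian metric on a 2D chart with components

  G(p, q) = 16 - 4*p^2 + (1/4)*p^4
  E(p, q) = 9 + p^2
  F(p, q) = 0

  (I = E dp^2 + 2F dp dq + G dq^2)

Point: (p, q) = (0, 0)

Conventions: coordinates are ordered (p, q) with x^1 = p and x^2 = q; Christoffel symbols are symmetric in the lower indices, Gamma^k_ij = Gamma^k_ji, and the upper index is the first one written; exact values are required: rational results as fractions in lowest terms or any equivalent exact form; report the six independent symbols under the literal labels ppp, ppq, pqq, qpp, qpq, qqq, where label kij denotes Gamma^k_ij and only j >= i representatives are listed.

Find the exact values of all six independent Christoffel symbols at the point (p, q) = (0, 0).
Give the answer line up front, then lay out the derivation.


Answer: Gamma_ppp = 0, Gamma_ppq = 0, Gamma_pqq = 0, Gamma_qpp = 0, Gamma_qpq = 0, Gamma_qqq = 0

E = 9, F = 0, G = 16 at the point
E_p = 0, E_q = 0, F_p = 0, F_q = 0, G_p = 0, G_q = 0
EG - F^2 = 144;  g^inv = (1/144) * [[16, 0], [0, 9]]
first-kind symbols [ij,l] = (1/2)(d_i g_jl + d_j g_il - d_l g_ij): [pp,p] = E_p/2 = 0, [pp,q] = F_p - E_q/2 = 0, [pq,p] = E_q/2 = 0, [pq,q] = G_p/2 = 0, [qq,p] = F_q - G_p/2 = 0, [qq,q] = G_q/2 = 0
Gamma^p_ij = (G*[ij,p] - F*[ij,q])/(EG - F^2), Gamma^q_ij = (E*[ij,q] - F*[ij,p])/(EG - F^2)


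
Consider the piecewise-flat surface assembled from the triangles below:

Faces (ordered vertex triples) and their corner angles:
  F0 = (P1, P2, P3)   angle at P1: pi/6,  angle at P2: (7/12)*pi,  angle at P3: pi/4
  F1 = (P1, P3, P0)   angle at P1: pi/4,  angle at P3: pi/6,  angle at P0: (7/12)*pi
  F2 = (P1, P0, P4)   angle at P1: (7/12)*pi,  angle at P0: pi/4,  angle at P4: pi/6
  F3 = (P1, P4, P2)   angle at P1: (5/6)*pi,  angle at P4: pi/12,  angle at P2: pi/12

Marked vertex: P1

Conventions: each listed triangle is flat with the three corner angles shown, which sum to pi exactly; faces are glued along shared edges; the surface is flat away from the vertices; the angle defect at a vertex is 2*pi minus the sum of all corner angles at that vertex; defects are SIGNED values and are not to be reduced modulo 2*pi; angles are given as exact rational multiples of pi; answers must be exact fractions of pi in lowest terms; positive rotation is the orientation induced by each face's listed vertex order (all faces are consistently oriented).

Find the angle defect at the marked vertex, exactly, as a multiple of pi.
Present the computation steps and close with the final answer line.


Sum of corner angles at P1: (11/6)*pi
defect = 2*pi - (11/6)*pi

Answer: defect(P1) = pi/6


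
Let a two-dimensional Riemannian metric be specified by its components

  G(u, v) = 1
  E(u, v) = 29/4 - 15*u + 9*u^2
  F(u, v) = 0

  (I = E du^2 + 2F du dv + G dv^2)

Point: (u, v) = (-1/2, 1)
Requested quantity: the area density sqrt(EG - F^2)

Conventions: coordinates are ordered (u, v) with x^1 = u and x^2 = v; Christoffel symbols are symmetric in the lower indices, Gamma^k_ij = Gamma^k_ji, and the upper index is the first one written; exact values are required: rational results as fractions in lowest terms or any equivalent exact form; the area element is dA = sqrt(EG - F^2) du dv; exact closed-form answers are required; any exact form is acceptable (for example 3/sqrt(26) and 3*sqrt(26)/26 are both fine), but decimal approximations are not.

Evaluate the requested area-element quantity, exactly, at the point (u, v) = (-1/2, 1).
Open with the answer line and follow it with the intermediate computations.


Answer: sqrt(EG - F^2) = sqrt(17)

E = 17, F = 0, G = 1; EG - F^2 = 17


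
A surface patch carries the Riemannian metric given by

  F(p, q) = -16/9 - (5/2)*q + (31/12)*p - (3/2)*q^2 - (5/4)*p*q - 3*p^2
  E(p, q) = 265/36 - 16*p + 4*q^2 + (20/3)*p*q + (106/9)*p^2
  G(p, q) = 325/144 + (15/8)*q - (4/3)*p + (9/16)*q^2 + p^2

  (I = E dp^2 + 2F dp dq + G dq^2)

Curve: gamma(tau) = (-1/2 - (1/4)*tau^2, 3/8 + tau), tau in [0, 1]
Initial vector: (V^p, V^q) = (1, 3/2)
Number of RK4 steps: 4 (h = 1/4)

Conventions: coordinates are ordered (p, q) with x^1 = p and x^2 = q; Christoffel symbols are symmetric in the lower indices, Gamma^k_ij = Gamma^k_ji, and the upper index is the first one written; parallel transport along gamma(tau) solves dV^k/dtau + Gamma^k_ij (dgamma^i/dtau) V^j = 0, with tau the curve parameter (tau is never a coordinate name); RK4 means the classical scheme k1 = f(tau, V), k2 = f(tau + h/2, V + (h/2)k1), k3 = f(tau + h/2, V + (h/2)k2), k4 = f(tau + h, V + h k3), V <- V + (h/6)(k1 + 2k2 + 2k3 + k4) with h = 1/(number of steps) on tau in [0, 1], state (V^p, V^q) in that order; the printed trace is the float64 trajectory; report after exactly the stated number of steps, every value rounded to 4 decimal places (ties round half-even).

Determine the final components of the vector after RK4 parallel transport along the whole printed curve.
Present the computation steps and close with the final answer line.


gamma'(tau) = (-(1/2)*tau, 1); f(tau, V)^k = -Gamma^k_ij(gamma(tau)) gamma'^i(tau) V^j; h = 1/4; intermediate values shown to 6 dp
curve data and Christoffel symbols at the stage parameters:
  tau = 0.000000: gamma = (-0.500000, 0.375000), gamma' = (0.000000, 1.000000); Gamma_ppp = -0.528644, Gamma_ppq = -0.130725, Gamma_pqq = -0.038408, Gamma_qpp = 0.702483, Gamma_qpq = -0.451347, Gamma_qqq = 0.244356
  tau = 0.125000: gamma = (-0.503906, 0.500000), gamma' = (-0.062500, 1.000000); Gamma_ppp = -0.576413, Gamma_ppq = -0.095154, Gamma_pqq = -0.063102, Gamma_qpp = 0.397137, Gamma_qpq = -0.389767, Gamma_qqq = 0.209744
  tau = 0.250000: gamma = (-0.515625, 0.625000), gamma' = (-0.125000, 1.000000); Gamma_ppp = -0.618535, Gamma_ppq = -0.059852, Gamma_pqq = -0.086038, Gamma_qpp = 0.134291, Gamma_qpq = -0.330436, Gamma_qqq = 0.174425
  tau = 0.375000: gamma = (-0.535156, 0.750000), gamma' = (-0.187500, 1.000000); Gamma_ppp = -0.654903, Gamma_ppq = -0.026134, Gamma_pqq = -0.106392, Gamma_qpp = -0.089098, Gamma_qpq = -0.274083, Gamma_qqq = 0.139744
  tau = 0.500000: gamma = (-0.562500, 0.875000), gamma' = (-0.250000, 1.000000); Gamma_ppp = -0.685082, Gamma_ppq = 0.004768, Gamma_pqq = -0.123522, Gamma_qpp = -0.275838, Gamma_qpq = -0.221750, Gamma_qqq = 0.107011
  tau = 0.625000: gamma = (-0.597656, 1.000000), gamma' = (-0.312500, 1.000000); Gamma_ppp = -0.708484, Gamma_ppq = 0.031827, Gamma_pqq = -0.137003, Gamma_qpp = -0.428447, Gamma_qpq = -0.174568, Gamma_qqq = 0.077360
  tau = 0.750000: gamma = (-0.640625, 1.125000), gamma' = (-0.375000, 1.000000); Gamma_ppp = -0.724557, Gamma_ppq = 0.054303, Gamma_pqq = -0.146643, Gamma_qpp = -0.549227, Gamma_qpq = -0.133557, Gamma_qqq = 0.051658
  tau = 0.875000: gamma = (-0.691406, 1.250000), gamma' = (-0.437500, 1.000000); Gamma_ppp = -0.732929, Gamma_ppq = 0.071780, Gamma_pqq = -0.152463, Gamma_qpp = -0.640402, Gamma_qpq = -0.099472, Gamma_qqq = 0.030458
  tau = 1.000000: gamma = (-0.750000, 1.375000), gamma' = (-0.500000, 1.000000); Gamma_ppp = -0.733499, Gamma_ppq = 0.084153, Gamma_pqq = -0.154665, Gamma_qpp = -0.704243, Gamma_qpq = -0.072719, Gamma_qqq = 0.013993
step 0: V^p = 1.0000, V^q = 1.5000
step 1: k1 = (0.188337, 0.084812), k2 = (0.146858, 0.070710), k3 = (0.146451, 0.068973), k4 = (0.101085, 0.032621); V <- V + (h/6)(k1 + 2k2 + 2k3 + k4): V^p = 1.0365, V^q = 1.5165
step 2: k1 = (0.101032, 0.032736), k2 = (0.052922, -0.020622), k3 = (0.052827, -0.020895), k4 = (0.003692, -0.085125); V <- V + (h/6)(k1 + 2k2 + 2k3 + k4): V^p = 1.0497, V^q = 1.5109
step 3: k1 = (0.003645, -0.085061), k2 = (-0.045462, -0.155185), k3 = (-0.045196, -0.154279), k4 = (-0.092636, -0.224979); V <- V + (h/6)(k1 + 2k2 + 2k3 + k4): V^p = 1.0384, V^q = 1.4722
step 4: k1 = (-0.092671, -0.224968), k2 = (-0.137450, -0.292379), k3 = (-0.136803, -0.290744), k4 = (-0.177463, -0.351048); V <- V + (h/6)(k1 + 2k2 + 2k3 + k4): V^p = 1.0043, V^q = 1.3996

Answer: V^p = 1.0043, V^q = 1.3996


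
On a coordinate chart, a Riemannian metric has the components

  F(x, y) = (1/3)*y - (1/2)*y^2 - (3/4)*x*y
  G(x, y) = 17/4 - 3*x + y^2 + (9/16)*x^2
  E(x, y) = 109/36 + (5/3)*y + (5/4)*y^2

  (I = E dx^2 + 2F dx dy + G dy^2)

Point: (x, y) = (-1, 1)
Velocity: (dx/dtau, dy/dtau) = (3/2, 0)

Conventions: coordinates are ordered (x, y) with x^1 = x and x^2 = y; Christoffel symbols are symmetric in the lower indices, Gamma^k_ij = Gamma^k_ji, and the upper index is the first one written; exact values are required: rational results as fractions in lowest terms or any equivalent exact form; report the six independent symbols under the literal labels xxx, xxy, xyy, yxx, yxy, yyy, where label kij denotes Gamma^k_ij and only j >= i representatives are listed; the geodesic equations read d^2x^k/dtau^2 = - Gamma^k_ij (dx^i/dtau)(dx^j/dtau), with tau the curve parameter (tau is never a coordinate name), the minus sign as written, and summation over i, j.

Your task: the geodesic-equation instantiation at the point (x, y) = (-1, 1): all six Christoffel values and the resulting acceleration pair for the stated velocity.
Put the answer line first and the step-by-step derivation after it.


Answer: Gamma_xxx = 476/14989, Gamma_xxy = 5634/14989, Gamma_xyy = 42225/119912, Gamma_yxx = -14552/44967, Gamma_yxy = -3881/14989, Gamma_yyy = 2703/29978; accelerations (d^2x/dtau^2, d^2y/dtau^2) = (-1071/14989, 10914/14989)

E = 107/18, F = 7/12, G = 141/16 at the point
E_x = 0, E_y = 25/6, F_x = -3/4, F_y = 1/12, G_x = -33/8, G_y = 2
EG - F^2 = 14989/288;  g^inv = (288/14989) * [[141/16, -7/12], [-7/12, 107/18]]
first-kind symbols [ij,l] = (1/2)(d_i g_jl + d_j g_il - d_l g_ij): [xx,x] = E_x/2 = 0, [xx,y] = F_x - E_y/2 = -17/6, [xy,x] = E_y/2 = 25/12, [xy,y] = G_x/2 = -33/16, [yy,x] = F_y - G_x/2 = 103/48, [yy,y] = G_y/2 = 1
Gamma^x_ij = (G*[ij,x] - F*[ij,y])/(EG - F^2), Gamma^y_ij = (E*[ij,y] - F*[ij,x])/(EG - F^2)
Gamma_xxx = 476/14989, Gamma_xxy = 5634/14989, Gamma_xyy = 42225/119912, Gamma_yxx = -14552/44967, Gamma_yxy = -3881/14989, Gamma_yyy = 2703/29978
d^2x/dtau^2 = -(Gamma_xxx*(3/2)^2 + 2*Gamma_xxy*(3/2)*(0) + Gamma_xyy*(0)^2) = -1071/14989
d^2y/dtau^2 = -(Gamma_yxx*(3/2)^2 + 2*Gamma_yxy*(3/2)*(0) + Gamma_yyy*(0)^2) = 10914/14989


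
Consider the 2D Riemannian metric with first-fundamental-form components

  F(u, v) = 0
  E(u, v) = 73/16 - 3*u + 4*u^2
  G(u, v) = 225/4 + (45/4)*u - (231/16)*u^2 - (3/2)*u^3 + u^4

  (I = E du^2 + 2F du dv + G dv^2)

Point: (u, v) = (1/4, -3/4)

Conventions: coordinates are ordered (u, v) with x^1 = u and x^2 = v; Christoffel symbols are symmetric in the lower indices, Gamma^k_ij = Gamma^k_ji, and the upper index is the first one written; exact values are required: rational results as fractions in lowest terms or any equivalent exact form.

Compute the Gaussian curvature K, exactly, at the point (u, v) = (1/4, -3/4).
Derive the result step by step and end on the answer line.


E = 65/16, F = 0, G = 3721/64, EG - F^2 = 241865/1024 at the point
E_u = -1, E_v = 0, F_u = 0, F_v = 0, G_u = 61/16, G_v = 0
E_vv = 0, F_uv = 0, G_uu = -243/8
Using the Brioschi determinant formula for K from the metric derivatives:
M1 = [[-E_vv/2 + F_uv - G_uu/2, E_u/2, F_u - E_v/2], [F_v - G_u/2, E, F], [G_v/2, F, G]] = [[243/16, -1/2, 0], [-61/32, 65/16, 0], [0, 0, 3721/64]]; det M1 = 57865271/16384
M2 = [[0, E_v/2, G_u/2], [E_v/2, E, F], [G_u/2, F, G]] = [[0, 0, 61/32], [0, 65/16, 0], [61/32, 0, 3721/64]]; det M2 = -241865/16384
det M1 - det M2 = 226981/64; K = 226981/64 / (241865/1024)^2 = 16384/257725

Answer: K = 16384/257725


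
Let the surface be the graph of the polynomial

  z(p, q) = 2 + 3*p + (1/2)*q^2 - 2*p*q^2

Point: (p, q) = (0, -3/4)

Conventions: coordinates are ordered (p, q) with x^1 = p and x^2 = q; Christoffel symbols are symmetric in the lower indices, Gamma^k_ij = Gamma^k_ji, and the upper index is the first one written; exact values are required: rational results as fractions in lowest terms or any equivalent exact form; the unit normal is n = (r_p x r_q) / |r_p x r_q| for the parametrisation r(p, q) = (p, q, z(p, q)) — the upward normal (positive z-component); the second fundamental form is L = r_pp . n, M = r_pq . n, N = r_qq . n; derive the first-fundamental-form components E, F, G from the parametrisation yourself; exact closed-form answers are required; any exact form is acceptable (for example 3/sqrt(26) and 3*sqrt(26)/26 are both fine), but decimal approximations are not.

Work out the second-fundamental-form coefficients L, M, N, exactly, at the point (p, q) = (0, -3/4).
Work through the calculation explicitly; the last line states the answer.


z_p = 15/8, z_q = -3/4, z_pp = 0, z_pq = 3, z_qq = 1
E = 289/64, F = -45/32, G = 25/16; answer radicand W^2 = 325/64
unnormalised second-form numerators: l = 0, m = 3, n = 1; L = l/sqrt(325/64), and similarly M = m/sqrt(W^2), N = n/sqrt(W^2)

Answer: L = 0, M = 24*sqrt(13)/65, N = 8*sqrt(13)/65


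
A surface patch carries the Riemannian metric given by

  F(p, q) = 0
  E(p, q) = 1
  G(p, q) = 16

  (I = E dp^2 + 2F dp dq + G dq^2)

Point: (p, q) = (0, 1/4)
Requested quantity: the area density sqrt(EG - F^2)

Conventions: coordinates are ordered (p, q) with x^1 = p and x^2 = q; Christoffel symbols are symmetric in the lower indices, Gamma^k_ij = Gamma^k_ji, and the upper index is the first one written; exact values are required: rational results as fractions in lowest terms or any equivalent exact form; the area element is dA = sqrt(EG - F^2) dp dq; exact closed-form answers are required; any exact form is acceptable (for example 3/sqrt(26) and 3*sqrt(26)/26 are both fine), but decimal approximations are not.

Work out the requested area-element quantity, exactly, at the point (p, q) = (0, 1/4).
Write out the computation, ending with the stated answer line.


E = 1, F = 0, G = 16; EG - F^2 = 16

Answer: sqrt(EG - F^2) = 4


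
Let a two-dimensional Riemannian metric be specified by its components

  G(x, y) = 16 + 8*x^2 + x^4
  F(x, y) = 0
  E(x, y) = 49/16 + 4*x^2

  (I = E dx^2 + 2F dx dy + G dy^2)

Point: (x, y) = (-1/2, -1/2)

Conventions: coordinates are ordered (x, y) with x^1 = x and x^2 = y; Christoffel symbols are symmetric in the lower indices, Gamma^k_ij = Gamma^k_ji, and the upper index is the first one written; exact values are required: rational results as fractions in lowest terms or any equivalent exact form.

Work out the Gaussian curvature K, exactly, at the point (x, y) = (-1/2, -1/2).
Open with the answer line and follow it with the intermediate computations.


Answer: K = -6272/71825

E = 65/16, F = 0, G = 289/16, EG - F^2 = 18785/256 at the point
E_x = -4, E_y = 0, F_x = 0, F_y = 0, G_x = -17/2, G_y = 0
E_yy = 0, F_xy = 0, G_xx = 19
The intrinsic route: Brioschi's K = (det M1 - det M2)/(EG - F^2)^2.
M1 = [[-E_yy/2 + F_xy - G_xx/2, E_x/2, F_x - E_y/2], [F_y - G_x/2, E, F], [G_y/2, F, G]] = [[-19/2, -2, 0], [17/4, 65/16, 0], [0, 0, 289/16]]; det M1 = -278307/512
M2 = [[0, E_y/2, G_x/2], [E_y/2, E, F], [G_x/2, F, G]] = [[0, 0, -17/4], [0, 65/16, 0], [-17/4, 0, 289/16]]; det M2 = -18785/256
det M1 - det M2 = -240737/512; K = -240737/512 / (18785/256)^2 = -6272/71825


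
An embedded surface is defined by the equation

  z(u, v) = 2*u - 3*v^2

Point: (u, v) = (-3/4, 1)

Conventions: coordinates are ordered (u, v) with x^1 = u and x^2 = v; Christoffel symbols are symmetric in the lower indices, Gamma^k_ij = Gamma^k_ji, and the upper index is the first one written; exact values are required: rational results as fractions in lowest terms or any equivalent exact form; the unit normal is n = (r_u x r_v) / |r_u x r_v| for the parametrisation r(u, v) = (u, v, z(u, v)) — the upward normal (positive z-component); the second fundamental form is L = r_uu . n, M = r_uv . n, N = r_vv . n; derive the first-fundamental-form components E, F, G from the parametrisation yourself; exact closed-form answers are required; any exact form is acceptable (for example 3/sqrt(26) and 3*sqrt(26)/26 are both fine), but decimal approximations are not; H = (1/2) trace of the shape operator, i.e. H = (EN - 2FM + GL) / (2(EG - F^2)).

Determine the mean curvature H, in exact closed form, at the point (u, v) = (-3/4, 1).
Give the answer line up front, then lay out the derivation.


Answer: H = -15*sqrt(41)/1681

z_u = 2, z_v = -6, z_uu = 0, z_uv = 0, z_vv = -6
E = 5, F = -12, G = 37; answer radicand W^2 = 41
unnormalised second-form numerators: l = 0, m = 0, n = -6; L = l/sqrt(41), and similarly M = m/sqrt(W^2), N = n/sqrt(W^2)
H = (E*n - 2*F*m + G*l) / (2*(EG - F^2)*sqrt(W^2)); E*n - 2*F*m + G*l = -30, EG - F^2 = 41, so H = (-15/41)/sqrt(41)


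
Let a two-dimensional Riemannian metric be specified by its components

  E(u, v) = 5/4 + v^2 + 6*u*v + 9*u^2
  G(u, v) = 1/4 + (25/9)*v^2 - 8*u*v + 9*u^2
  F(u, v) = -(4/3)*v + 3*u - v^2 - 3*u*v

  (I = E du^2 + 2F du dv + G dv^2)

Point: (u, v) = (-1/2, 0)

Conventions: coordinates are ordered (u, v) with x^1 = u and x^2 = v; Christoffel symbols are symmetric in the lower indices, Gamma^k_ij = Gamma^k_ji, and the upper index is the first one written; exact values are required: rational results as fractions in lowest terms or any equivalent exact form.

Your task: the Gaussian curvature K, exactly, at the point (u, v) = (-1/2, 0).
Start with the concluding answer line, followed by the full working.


Answer: K = 61/169

E = 7/2, F = -3/2, G = 5/2, EG - F^2 = 13/2 at the point
E_u = -9, E_v = -3, F_u = 3, F_v = 1/6, G_u = -9, G_v = 4
E_vv = 2, F_uv = -3, G_uu = 18
Apply the Brioschi formula K = (det M1 - det M2)/(EG - F^2)^2 over the derivative matrices of E, F, G.
M1 = [[-E_vv/2 + F_uv - G_uu/2, E_u/2, F_u - E_v/2], [F_v - G_u/2, E, F], [G_v/2, F, G]] = [[-13, -9/2, 9/2], [14/3, 7/2, -3/2], [2, -3/2, 5/2]]; det M1 = -163/2
M2 = [[0, E_v/2, G_u/2], [E_v/2, E, F], [G_u/2, F, G]] = [[0, -3/2, -9/2], [-3/2, 7/2, -3/2], [-9/2, -3/2, 5/2]]; det M2 = -387/4
det M1 - det M2 = 61/4; K = 61/4 / (13/2)^2 = 61/169


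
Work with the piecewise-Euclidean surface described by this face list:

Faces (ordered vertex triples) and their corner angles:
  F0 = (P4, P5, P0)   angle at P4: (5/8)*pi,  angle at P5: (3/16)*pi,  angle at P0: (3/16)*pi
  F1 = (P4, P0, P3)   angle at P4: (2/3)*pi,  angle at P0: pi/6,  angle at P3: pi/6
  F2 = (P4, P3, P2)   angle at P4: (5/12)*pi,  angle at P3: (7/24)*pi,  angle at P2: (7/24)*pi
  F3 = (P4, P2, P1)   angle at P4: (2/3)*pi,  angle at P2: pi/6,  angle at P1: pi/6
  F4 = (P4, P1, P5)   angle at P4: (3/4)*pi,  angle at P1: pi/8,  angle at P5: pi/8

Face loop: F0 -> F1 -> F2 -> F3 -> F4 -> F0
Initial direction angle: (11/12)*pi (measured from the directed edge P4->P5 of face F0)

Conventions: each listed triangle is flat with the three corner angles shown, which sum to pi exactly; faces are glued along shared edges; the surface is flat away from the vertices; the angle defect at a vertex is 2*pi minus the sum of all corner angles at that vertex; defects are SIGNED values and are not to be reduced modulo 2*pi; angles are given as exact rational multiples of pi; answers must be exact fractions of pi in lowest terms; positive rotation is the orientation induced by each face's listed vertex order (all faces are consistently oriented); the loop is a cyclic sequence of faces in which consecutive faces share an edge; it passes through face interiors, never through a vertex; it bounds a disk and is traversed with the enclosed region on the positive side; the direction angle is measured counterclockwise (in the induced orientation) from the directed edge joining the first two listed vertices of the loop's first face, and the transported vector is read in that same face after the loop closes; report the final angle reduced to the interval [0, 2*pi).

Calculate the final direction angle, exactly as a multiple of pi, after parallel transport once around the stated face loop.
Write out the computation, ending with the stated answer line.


enclosed vertex P4: corner angles sum to (25/8)*pi, defect = 2*pi - (25/8)*pi = (-9/8)*pi
summing the enclosed defects onto the initial angle, mod 2*pi in the induced orientation:
final angle = (11/12)*pi - (9/8)*pi = (43/24)*pi (mod 2*pi)

Answer: final direction angle = (43/24)*pi


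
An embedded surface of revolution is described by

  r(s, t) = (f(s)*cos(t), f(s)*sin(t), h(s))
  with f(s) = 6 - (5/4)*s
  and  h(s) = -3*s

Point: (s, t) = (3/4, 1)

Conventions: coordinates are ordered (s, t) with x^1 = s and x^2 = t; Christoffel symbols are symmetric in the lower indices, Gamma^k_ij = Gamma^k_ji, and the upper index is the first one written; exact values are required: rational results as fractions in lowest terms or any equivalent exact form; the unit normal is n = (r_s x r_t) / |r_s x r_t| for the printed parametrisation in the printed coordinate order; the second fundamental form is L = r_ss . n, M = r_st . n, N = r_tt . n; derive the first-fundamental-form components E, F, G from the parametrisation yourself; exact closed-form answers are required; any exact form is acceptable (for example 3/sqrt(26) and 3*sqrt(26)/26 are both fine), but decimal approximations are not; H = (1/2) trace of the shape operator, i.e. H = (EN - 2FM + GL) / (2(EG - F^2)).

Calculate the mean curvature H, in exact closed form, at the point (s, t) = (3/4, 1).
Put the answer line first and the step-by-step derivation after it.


Answer: H = -32/351

f = 81/16, f' = -5/4, f'' = 0, h' = -3, h'' = 0
E = 169/16, F = 0, G = 6561/256; answer radicand W^2 = 169/16
unnormalised second-form numerators: l = 0, m = 0, n = -243/16; L = l/sqrt(169/16), and similarly M = m/sqrt(W^2), N = n/sqrt(W^2)
H = (E*n - 2*F*m + G*l) / (2*(EG - F^2)*sqrt(W^2)); E*n - 2*F*m + G*l = -41067/256, EG - F^2 = 1108809/4096, so H = (-8/27)/sqrt(169/16)


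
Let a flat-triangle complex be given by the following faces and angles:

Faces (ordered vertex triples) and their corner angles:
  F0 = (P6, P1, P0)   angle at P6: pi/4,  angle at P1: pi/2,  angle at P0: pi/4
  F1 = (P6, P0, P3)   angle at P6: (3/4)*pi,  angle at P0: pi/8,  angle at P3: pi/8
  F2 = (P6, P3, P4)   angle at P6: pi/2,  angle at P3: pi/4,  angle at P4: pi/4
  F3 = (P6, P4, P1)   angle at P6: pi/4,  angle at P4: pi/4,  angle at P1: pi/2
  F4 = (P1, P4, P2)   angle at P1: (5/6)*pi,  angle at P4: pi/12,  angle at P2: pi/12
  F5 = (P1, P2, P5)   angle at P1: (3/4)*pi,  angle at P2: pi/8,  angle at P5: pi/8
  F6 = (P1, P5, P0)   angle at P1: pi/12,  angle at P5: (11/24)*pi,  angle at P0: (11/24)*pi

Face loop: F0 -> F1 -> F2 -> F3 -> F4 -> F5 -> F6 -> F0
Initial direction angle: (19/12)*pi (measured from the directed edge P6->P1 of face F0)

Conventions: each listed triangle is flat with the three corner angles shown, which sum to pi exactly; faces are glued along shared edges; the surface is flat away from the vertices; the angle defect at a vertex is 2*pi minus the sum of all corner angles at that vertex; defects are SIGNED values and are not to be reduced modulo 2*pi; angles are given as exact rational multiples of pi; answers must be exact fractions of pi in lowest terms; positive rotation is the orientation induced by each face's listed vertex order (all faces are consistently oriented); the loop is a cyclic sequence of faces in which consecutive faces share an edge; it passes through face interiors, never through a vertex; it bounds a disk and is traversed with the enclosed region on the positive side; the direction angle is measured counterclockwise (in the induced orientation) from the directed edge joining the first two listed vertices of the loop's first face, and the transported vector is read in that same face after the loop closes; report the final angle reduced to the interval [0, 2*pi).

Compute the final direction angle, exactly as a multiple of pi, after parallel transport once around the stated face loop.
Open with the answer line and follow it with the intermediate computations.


Answer: final direction angle = (7/6)*pi

enclosed vertex P1: corner angles sum to (8/3)*pi, defect = 2*pi - (8/3)*pi = (-2/3)*pi
enclosed vertex P6: corner angles sum to (7/4)*pi, defect = 2*pi - (7/4)*pi = pi/4
the final direction is the initial angle plus the enclosed defects, taken mod 2*pi in the induced orientation
final angle = (19/12)*pi - (5/12)*pi = (7/6)*pi (mod 2*pi)


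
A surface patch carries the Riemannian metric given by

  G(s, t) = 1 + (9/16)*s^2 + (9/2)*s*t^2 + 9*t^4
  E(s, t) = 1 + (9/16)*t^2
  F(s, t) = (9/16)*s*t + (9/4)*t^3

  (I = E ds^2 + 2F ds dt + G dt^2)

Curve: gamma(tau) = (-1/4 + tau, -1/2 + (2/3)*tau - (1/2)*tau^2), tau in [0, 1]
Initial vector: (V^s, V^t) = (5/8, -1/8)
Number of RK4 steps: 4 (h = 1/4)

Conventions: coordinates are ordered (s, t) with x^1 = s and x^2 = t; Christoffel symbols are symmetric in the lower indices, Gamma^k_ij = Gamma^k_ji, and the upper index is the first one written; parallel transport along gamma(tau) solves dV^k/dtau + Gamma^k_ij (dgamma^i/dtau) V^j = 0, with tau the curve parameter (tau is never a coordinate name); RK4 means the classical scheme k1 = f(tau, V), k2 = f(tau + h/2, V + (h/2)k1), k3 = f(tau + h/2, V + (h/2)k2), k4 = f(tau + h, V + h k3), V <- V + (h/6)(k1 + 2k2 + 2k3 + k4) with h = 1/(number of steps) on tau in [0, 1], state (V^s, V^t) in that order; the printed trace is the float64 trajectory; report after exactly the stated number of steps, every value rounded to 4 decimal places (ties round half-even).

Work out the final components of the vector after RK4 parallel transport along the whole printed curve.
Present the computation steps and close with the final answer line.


gamma'(tau) = (1, 2/3 - tau); f(tau, V)^k = -Gamma^k_ij(gamma(tau)) gamma'^i(tau) V^j; h = 1/4; intermediate values shown to 6 dp
curve data and Christoffel symbols at the stage parameters:
  tau = 0.000000: gamma = (-0.250000, -0.500000), gamma' = (1.000000, 0.666667); Gamma_sss = 0.000000, Gamma_sst = -0.193029, Gamma_stt = 0.772118, Gamma_tss = 0.000000, Gamma_tst = 0.289544, Gamma_ttt = -1.158177
  tau = 0.125000: gamma = (-0.125000, -0.424479), gamma' = (1.000000, 0.541667); Gamma_sss = 0.000000, Gamma_sst = -0.183530, Gamma_stt = 0.623239, Gamma_tss = 0.000000, Gamma_tst = 0.257574, Gamma_ttt = -0.874677
  tau = 0.250000: gamma = (0.000000, -0.364583), gamma' = (1.000000, 0.416667); Gamma_sss = 0.000000, Gamma_sst = -0.166219, Gamma_stt = 0.484806, Gamma_tss = 0.000000, Gamma_tst = 0.242403, Gamma_ttt = -0.707009
  tau = 0.375000: gamma = (0.125000, -0.320312), gamma' = (1.000000, 0.291667); Gamma_sss = 0.000000, Gamma_sst = -0.147812, Gamma_stt = 0.378767, Gamma_tss = 0.000000, Gamma_tst = 0.247066, Gamma_ttt = -0.633107
  tau = 0.500000: gamma = (0.250000, -0.291667), gamma' = (1.000000, 0.166667); Gamma_sss = 0.000000, Gamma_sst = -0.131900, Gamma_stt = 0.307766, Gamma_tss = 0.000000, Gamma_tst = 0.266940, Gamma_ttt = -0.622860
  tau = 0.625000: gamma = (0.375000, -0.278646), gamma' = (1.000000, 0.041667); Gamma_sss = 0.000000, Gamma_sst = -0.119825, Gamma_stt = 0.267111, Gamma_tss = 0.000000, Gamma_tst = 0.294816, Gamma_ttt = -0.657193
  tau = 0.750000: gamma = (0.500000, -0.281250), gamma' = (1.000000, -0.083333); Gamma_sss = 0.000000, Gamma_sst = -0.111457, Gamma_stt = 0.250778, Gamma_tss = 0.000000, Gamma_tst = 0.323534, Gamma_ttt = -0.727952
  tau = 0.875000: gamma = (0.625000, -0.299479), gamma' = (1.000000, -0.208333); Gamma_sss = 0.000000, Gamma_sst = -0.105628, Gamma_stt = 0.253066, Gamma_tss = 0.000000, Gamma_tst = 0.346974, Gamma_ttt = -0.831291
  tau = 1.000000: gamma = (0.750000, -0.333333), gamma' = (1.000000, -0.333333); Gamma_sss = 0.000000, Gamma_sst = -0.100535, Gamma_stt = 0.268094, Gamma_tss = 0.000000, Gamma_tst = 0.360251, Gamma_ttt = -0.960670
step 0: V^s = 0.6250, V^t = -0.1250
step 1: k1 = (0.120643, -0.180965), k2 = (0.086374, -0.121220), k3 = (0.084798, -0.119008), k4 = (0.050292, -0.073343); V <- V + (h/6)(k1 + 2k2 + 2k3 + k4): V^s = 0.6464, V^t = -0.1556
step 2: k1 = (0.050336, -0.073407), k2 = (0.021985, -0.036748), k3 = (0.022003, -0.036779), k4 = (0.001046, -0.002117); V <- V + (h/6)(k1 + 2k2 + 2k3 + k4): V^s = 0.6522, V^t = -0.1649
step 3: k1 = (0.001046, -0.002118), k2 = (-0.014695, 0.036154), k3 = (-0.014184, 0.034899), k4 = (-0.026694, 0.077486); V <- V + (h/6)(k1 + 2k2 + 2k3 + k4): V^s = 0.6487, V^t = -0.1558
step 4: k1 = (-0.026650, 0.077359), k2 = (-0.037346, 0.122678), k3 = (-0.036420, 0.119635), k4 = (-0.045347, 0.162492); V <- V + (h/6)(k1 + 2k2 + 2k3 + k4): V^s = 0.6396, V^t = -0.1256

Answer: V^s = 0.6396, V^t = -0.1256


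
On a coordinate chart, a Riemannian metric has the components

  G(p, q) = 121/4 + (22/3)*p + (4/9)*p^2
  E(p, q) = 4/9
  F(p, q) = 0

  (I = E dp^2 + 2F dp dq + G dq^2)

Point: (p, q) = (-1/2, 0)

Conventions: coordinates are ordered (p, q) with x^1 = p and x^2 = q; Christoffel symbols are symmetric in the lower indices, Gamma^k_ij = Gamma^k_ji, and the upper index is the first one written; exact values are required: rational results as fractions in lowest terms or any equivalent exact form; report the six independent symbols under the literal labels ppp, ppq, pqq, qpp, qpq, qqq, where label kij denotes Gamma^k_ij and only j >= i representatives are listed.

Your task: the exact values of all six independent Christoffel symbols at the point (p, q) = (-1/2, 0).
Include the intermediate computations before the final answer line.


E = 4/9, F = 0, G = 961/36 at the point
E_p = 0, E_q = 0, F_p = 0, F_q = 0, G_p = 62/9, G_q = 0
EG - F^2 = 961/81;  g^inv = (81/961) * [[961/36, 0], [0, 4/9]]
first-kind symbols [ij,l] = (1/2)(d_i g_jl + d_j g_il - d_l g_ij): [pp,p] = E_p/2 = 0, [pp,q] = F_p - E_q/2 = 0, [pq,p] = E_q/2 = 0, [pq,q] = G_p/2 = 31/9, [qq,p] = F_q - G_p/2 = -31/9, [qq,q] = G_q/2 = 0
Gamma^p_ij = (G*[ij,p] - F*[ij,q])/(EG - F^2), Gamma^q_ij = (E*[ij,q] - F*[ij,p])/(EG - F^2)

Answer: Gamma_ppp = 0, Gamma_ppq = 0, Gamma_pqq = -31/4, Gamma_qpp = 0, Gamma_qpq = 4/31, Gamma_qqq = 0
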